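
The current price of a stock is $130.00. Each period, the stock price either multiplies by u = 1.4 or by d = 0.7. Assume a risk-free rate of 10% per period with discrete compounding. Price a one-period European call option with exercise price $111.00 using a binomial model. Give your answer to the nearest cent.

$36.88

Risk-neutral probability p = (1 + 0.1 − 0.7)/(1.4 − 0.7) = 0.4000/0.7000 = 0.5714
Terminal stock prices: S_u = 182, S_d = 91
Terminal payoffs (S − K): max(71, 0) = 71, max(-20, 0) = 0
Node 0 (S = 130): V_0 = 1/1.1·[0.5714·71.0000 + 0.4286·0.0000] = 36.8831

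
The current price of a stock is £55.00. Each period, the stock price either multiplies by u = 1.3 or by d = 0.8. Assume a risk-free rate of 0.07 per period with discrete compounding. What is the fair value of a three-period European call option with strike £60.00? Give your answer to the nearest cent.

£12.54

Risk-neutral probability p = (1 + 0.07 − 0.8)/(1.3 − 0.8) = 0.2700/0.5000 = 0.5400
Terminal stock prices: S_uuu = 120.8, S_uud = 74.36, S_udd = 45.76, S_ddd = 28.16
Terminal payoffs (S − K): max(60.84, 0) = 60.84, max(14.36, 0) = 14.36, max(-14.24, 0) = 0, max(-31.84, 0) = 0
Node uu (S = 92.95): V_uu = 1/1.07·[0.5400·60.8350 + 0.4600·14.3600] = 36.8752
Node ud (S = 57.2): V_ud = 1/1.07·[0.5400·14.3600 + 0.4600·0.0000] = 7.2471
Node dd (S = 35.2): V_dd = 1/1.07·[0.5400·0.0000 + 0.4600·0.0000] = 0.0000
Node u (S = 71.5): V_u = 1/1.07·[0.5400·36.8752 + 0.4600·7.2471] = 21.7255
Node d (S = 44): V_d = 1/1.07·[0.5400·7.2471 + 0.4600·0.0000] = 3.6574
Node 0 (S = 55): V_0 = 1/1.07·[0.5400·21.7255 + 0.4600·3.6574] = 12.5366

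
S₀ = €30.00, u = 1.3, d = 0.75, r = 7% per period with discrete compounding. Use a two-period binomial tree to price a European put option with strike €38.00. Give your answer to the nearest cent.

Risk-neutral probability p = (1 + 0.07 − 0.75)/(1.3 − 0.75) = 0.3200/0.5500 = 0.5818
Terminal stock prices: S_uu = 50.7, S_ud = 29.25, S_dd = 16.88
Terminal payoffs (K − S): max(-12.7, 0) = 0, max(8.75, 0) = 8.75, max(21.12, 0) = 21.12
Node u (S = 39): V_u = 1/1.07·[0.5818·0.0000 + 0.4182·8.7500] = 3.4197
Node d (S = 22.5): V_d = 1/1.07·[0.5818·8.7500 + 0.4182·21.1250] = 13.0140
Node 0 (S = 30): V_0 = 1/1.07·[0.5818·3.4197 + 0.4182·13.0140] = 6.9457

€6.95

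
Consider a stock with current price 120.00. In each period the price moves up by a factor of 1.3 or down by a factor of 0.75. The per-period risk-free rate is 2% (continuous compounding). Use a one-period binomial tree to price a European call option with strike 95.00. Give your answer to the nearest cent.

29.37

Risk-neutral probability p = (e^0.02 − 0.75)/(1.3 − 0.75) = 0.2702/0.5500 = 0.4913
Terminal stock prices: S_u = 156, S_d = 90
Terminal payoffs (S − K): max(61, 0) = 61, max(-5, 0) = 0
Node 0 (S = 120): V_0 = e^(−0.02)·[0.4913·61.0000 + 0.5087·0.0000] = 29.3744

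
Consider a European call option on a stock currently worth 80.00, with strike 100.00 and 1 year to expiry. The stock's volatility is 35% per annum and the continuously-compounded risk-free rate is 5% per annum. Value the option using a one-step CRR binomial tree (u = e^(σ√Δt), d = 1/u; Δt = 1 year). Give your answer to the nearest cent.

6.24

CRR parameters: u = e^(σ√Δt) = e^(0.35·√1) = 1.4191, d = 1/u = 0.7047
Per-period rate: rΔt = 0.05·1 = 0.05, so R = e^0.05 = 1.0513
Risk-neutral probability p = (e^0.05 − 0.7047)/(1.4191 − 0.7047) = 0.3466/0.7144 = 0.4852
Terminal stock prices: S_u = 113.5, S_d = 56.38
Terminal payoffs (S − K): max(13.53, 0) = 13.53, max(-43.62, 0) = 0
Node 0 (S = 80): V_0 = e^(−0.05)·[0.4852·13.5254 + 0.5148·0.0000] = 6.2419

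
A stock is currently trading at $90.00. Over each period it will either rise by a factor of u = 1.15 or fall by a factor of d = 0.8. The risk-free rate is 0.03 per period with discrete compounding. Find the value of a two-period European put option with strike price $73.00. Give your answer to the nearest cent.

$1.71

Risk-neutral probability p = (1 + 0.03 − 0.8)/(1.15 − 0.8) = 0.2300/0.3500 = 0.6571
Terminal stock prices: S_uu = 119, S_ud = 82.8, S_dd = 57.6
Terminal payoffs (K − S): max(-46.02, 0) = 0, max(-9.8, 0) = 0, max(15.4, 0) = 15.4
Node u (S = 103.5): V_u = 1/1.03·[0.6571·0.0000 + 0.3429·0.0000] = 0.0000
Node d (S = 72): V_d = 1/1.03·[0.6571·0.0000 + 0.3429·15.4000] = 5.1262
Node 0 (S = 90): V_0 = 1/1.03·[0.6571·0.0000 + 0.3429·5.1262] = 1.7064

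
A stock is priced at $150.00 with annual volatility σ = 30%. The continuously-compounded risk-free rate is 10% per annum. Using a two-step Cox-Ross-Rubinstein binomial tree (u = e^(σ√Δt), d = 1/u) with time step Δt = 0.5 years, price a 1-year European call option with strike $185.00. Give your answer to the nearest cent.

$12.88

CRR parameters: u = e^(σ√Δt) = e^(0.3·√0.5) = 1.2363, d = 1/u = 0.8089
Per-period rate: rΔt = 0.1·0.5 = 0.05, so R = e^0.05 = 1.0513
Risk-neutral probability p = (e^0.05 − 0.8089)/(1.2363 − 0.8089) = 0.2424/0.4275 = 0.5671
Terminal stock prices: S_uu = 229.3, S_ud = 150, S_dd = 98.14
Terminal payoffs (S − K): max(44.27, 0) = 44.27, max(-35, 0) = 0, max(-86.86, 0) = 0
Node u (S = 185.4): V_u = e^(−0.05)·[0.5671·44.2698 + 0.4329·0.0000] = 23.8814
Node d (S = 121.3): V_d = e^(−0.05)·[0.5671·0.0000 + 0.4329·0.0000] = 0.0000
Node 0 (S = 150): V_0 = e^(−0.05)·[0.5671·23.8814 + 0.4329·0.0000] = 12.8829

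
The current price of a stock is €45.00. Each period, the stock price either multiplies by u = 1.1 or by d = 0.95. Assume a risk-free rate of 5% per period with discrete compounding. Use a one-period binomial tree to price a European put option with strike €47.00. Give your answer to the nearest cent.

Risk-neutral probability p = (1 + 0.05 − 0.95)/(1.1 − 0.95) = 0.1000/0.1500 = 0.6667
Terminal stock prices: S_u = 49.5, S_d = 42.75
Terminal payoffs (K − S): max(-2.5, 0) = 0, max(4.25, 0) = 4.25
Node 0 (S = 45): V_0 = 1/1.05·[0.6667·0.0000 + 0.3333·4.2500] = 1.3492

€1.35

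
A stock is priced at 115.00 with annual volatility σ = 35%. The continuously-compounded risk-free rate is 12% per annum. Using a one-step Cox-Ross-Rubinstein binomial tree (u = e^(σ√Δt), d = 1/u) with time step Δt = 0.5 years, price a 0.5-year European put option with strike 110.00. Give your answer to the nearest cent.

8.34

CRR parameters: u = e^(σ√Δt) = e^(0.35·√0.5) = 1.2808, d = 1/u = 0.7808
Per-period rate: rΔt = 0.12·0.5 = 0.06, so R = e^0.06 = 1.0618
Risk-neutral probability p = (e^0.06 − 0.7808)/(1.2808 − 0.7808) = 0.2811/0.5000 = 0.5621
Terminal stock prices: S_u = 147.3, S_d = 89.79
Terminal payoffs (K − S): max(-37.29, 0) = 0, max(20.21, 0) = 20.21
Node 0 (S = 115): V_0 = e^(−0.06)·[0.5621·0.0000 + 0.4379·20.2126] = 8.3356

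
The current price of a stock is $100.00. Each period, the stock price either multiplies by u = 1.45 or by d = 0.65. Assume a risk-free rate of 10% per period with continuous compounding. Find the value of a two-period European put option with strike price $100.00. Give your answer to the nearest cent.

$11.09

Risk-neutral probability p = (e^0.1 − 0.65)/(1.45 − 0.65) = 0.4552/0.8000 = 0.5690
Terminal stock prices: S_uu = 210.2, S_ud = 94.25, S_dd = 42.25
Terminal payoffs (K − S): max(-110.2, 0) = 0, max(5.75, 0) = 5.75, max(57.75, 0) = 57.75
Node u (S = 145): V_u = e^(−0.1)·[0.5690·0.0000 + 0.4310·5.7500] = 2.2426
Node d (S = 65): V_d = e^(−0.1)·[0.5690·5.7500 + 0.4310·57.7500] = 25.4837
Node 0 (S = 100): V_0 = e^(−0.1)·[0.5690·2.2426 + 0.4310·25.4837] = 11.0936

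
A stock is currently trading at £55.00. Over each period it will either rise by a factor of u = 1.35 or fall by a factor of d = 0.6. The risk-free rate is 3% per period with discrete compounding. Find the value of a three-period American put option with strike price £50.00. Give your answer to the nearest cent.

Risk-neutral probability p = (1 + 0.03 − 0.6)/(1.35 − 0.6) = 0.4300/0.7500 = 0.5733
Terminal stock prices: S_uuu = 135.3, S_uud = 60.14, S_udd = 26.73, S_ddd = 11.88
Terminal payoffs (K − S): max(-85.32, 0) = 0, max(-10.14, 0) = 0, max(23.27, 0) = 23.27, max(38.12, 0) = 38.12
Node uu (S = 100.2): continuation = 1/1.03·[0.5733·0.0000 + 0.4267·0.0000] = 0.0000; exercise value = 0.0000 ≤ continuation, so V_uu = 0.0000
Node ud (S = 44.55): continuation = 1/1.03·[0.5733·0.0000 + 0.4267·23.2700] = 9.6394; exercise value = 5.4500 ≤ continuation, so V_ud = 9.6394
Node dd (S = 19.8): continuation = 1/1.03·[0.5733·23.2700 + 0.4267·38.1200] = 28.7437; exercise value = 30.2000 > continuation, so V_dd = 30.2000 (exercise)
Node u (S = 74.25): continuation = 1/1.03·[0.5733·0.0000 + 0.4267·9.6394] = 3.9930; exercise value = 0.0000 ≤ continuation, so V_u = 3.9930
Node d (S = 33): continuation = 1/1.03·[0.5733·9.6394 + 0.4267·30.2000] = 17.8756; exercise value = 17.0000 ≤ continuation, so V_d = 17.8756
Node 0 (S = 55): continuation = 1/1.03·[0.5733·3.9930 + 0.4267·17.8756] = 9.6274; exercise value = 0.0000 ≤ continuation, so V_0 = 9.6274

£9.63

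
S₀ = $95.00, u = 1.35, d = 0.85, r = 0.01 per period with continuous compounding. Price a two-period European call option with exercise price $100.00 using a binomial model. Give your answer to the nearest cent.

Risk-neutral probability p = (e^0.01 − 0.85)/(1.35 − 0.85) = 0.1601/0.5000 = 0.3201
Terminal stock prices: S_uu = 173.1, S_ud = 109, S_dd = 68.64
Terminal payoffs (S − K): max(73.14, 0) = 73.14, max(9.013, 0) = 9.013, max(-31.36, 0) = 0
Node u (S = 128.2): V_u = e^(−0.01)·[0.3201·73.1375 + 0.6799·9.0125] = 29.2450
Node d (S = 80.75): V_d = e^(−0.01)·[0.3201·9.0125 + 0.6799·0.0000] = 2.8562
Node 0 (S = 95): V_0 = e^(−0.01)·[0.3201·29.2450 + 0.6799·2.8562] = 11.1908

$11.19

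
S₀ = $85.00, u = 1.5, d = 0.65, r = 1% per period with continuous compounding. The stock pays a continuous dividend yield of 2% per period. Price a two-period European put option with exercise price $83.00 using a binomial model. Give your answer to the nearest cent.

Per-period risk-free factor R = e^0.01 = 1.0101; dividend-adjusted growth = e^(0.01−0.02) = 0.9900.
Risk-neutral probability p = (0.9900 − 0.65)/(1.5 − 0.65) = 0.3400/0.8500 = 0.4001
Terminal stock prices: S_uu = 191.2, S_ud = 82.88, S_dd = 35.91
Terminal payoffs (K − S): max(-108.2, 0) = 0, max(0.125, 0) = 0.125, max(47.09, 0) = 47.09
Node u (S = 127.5): V_u = e^(−0.01)·[0.4001·0.0000 + 0.5999·0.1250] = 0.0742
Node d (S = 55.25): V_d = e^(−0.01)·[0.4001·0.1250 + 0.5999·47.0875] = 28.0182
Node 0 (S = 85): V_0 = e^(−0.01)·[0.4001·0.0742 + 0.5999·28.0182] = 16.6714

$16.67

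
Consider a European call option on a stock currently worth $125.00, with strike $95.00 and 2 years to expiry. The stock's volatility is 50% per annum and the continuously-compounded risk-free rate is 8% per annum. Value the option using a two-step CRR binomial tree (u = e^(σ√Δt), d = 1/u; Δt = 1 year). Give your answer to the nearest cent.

CRR parameters: u = e^(σ√Δt) = e^(0.5·√1) = 1.6487, d = 1/u = 0.6065
Per-period rate: rΔt = 0.08·1 = 0.08, so R = e^0.08 = 1.0833
Risk-neutral probability p = (e^0.08 − 0.6065)/(1.6487 − 0.6065) = 0.4768/1.0422 = 0.4575
Terminal stock prices: S_uu = 339.8, S_ud = 125, S_dd = 45.98
Terminal payoffs (S − K): max(244.8, 0) = 244.8, max(30, 0) = 30, max(-49.02, 0) = 0
Node u (S = 206.1): V_u = e^(−0.08)·[0.4575·244.7852 + 0.5425·30.0000] = 118.3941
Node d (S = 75.82): V_d = e^(−0.08)·[0.4575·30.0000 + 0.5425·0.0000] = 12.6686
Node 0 (S = 125): V_0 = e^(−0.08)·[0.4575·118.3941 + 0.5425·12.6686] = 56.3409

$56.34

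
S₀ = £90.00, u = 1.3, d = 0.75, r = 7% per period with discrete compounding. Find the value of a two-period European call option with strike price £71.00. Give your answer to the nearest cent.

£31.10

Risk-neutral probability p = (1 + 0.07 − 0.75)/(1.3 − 0.75) = 0.3200/0.5500 = 0.5818
Terminal stock prices: S_uu = 152.1, S_ud = 87.75, S_dd = 50.62
Terminal payoffs (S − K): max(81.1, 0) = 81.1, max(16.75, 0) = 16.75, max(-20.38, 0) = 0
Node u (S = 117): V_u = 1/1.07·[0.5818·81.1000 + 0.4182·16.7500] = 50.6449
Node d (S = 67.5): V_d = 1/1.07·[0.5818·16.7500 + 0.4182·0.0000] = 9.1079
Node 0 (S = 90): V_0 = 1/1.07·[0.5818·50.6449 + 0.4182·9.1079] = 31.0980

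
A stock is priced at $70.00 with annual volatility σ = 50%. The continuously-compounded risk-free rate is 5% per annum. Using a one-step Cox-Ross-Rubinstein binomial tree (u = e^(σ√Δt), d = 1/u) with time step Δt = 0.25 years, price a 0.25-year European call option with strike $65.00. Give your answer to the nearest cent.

CRR parameters: u = e^(σ√Δt) = e^(0.5·√0.25) = 1.2840, d = 1/u = 0.7788
Per-period rate: rΔt = 0.05·0.25 = 0.0125, so R = e^0.0125 = 1.0126
Risk-neutral probability p = (e^0.0125 − 0.7788)/(1.2840 − 0.7788) = 0.2338/0.5052 = 0.4627
Terminal stock prices: S_u = 89.88, S_d = 54.52
Terminal payoffs (S − K): max(24.88, 0) = 24.88, max(-10.48, 0) = 0
Node 0 (S = 70): V_0 = e^(−0.0125)·[0.4627·24.8818 + 0.5373·0.0000] = 11.3703

$11.37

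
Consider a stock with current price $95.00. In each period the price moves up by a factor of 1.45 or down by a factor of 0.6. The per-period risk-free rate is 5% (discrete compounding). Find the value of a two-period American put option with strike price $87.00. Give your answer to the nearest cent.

$14.43

Risk-neutral probability p = (1 + 0.05 − 0.6)/(1.45 − 0.6) = 0.4500/0.8500 = 0.5294
Terminal stock prices: S_uu = 199.7, S_ud = 82.65, S_dd = 34.2
Terminal payoffs (K − S): max(-112.7, 0) = 0, max(4.35, 0) = 4.35, max(52.8, 0) = 52.8
Node u (S = 137.8): continuation = 1/1.05·[0.5294·0.0000 + 0.4706·4.3500] = 1.9496; exercise value = 0.0000 ≤ continuation, so V_u = 1.9496
Node d (S = 57): continuation = 1/1.05·[0.5294·4.3500 + 0.4706·52.8000] = 25.8571; exercise value = 30.0000 > continuation, so V_d = 30.0000 (exercise)
Node 0 (S = 95): continuation = 1/1.05·[0.5294·1.9496 + 0.4706·30.0000] = 14.4284; exercise value = 0.0000 ≤ continuation, so V_0 = 14.4284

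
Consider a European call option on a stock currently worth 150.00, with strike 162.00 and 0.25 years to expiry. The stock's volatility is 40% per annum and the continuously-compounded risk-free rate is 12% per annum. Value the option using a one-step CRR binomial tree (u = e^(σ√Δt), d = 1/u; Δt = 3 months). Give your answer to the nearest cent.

CRR parameters: u = e^(σ√Δt) = e^(0.4·√0.25) = 1.2214, d = 1/u = 0.8187
Per-period rate: rΔt = 0.12·0.25 = 0.03, so R = e^0.03 = 1.0305
Risk-neutral probability p = (e^0.03 − 0.8187)/(1.2214 − 0.8187) = 0.2117/0.4027 = 0.5258
Terminal stock prices: S_u = 183.2, S_d = 122.8
Terminal payoffs (S − K): max(21.21, 0) = 21.21, max(-39.19, 0) = 0
Node 0 (S = 150): V_0 = e^(−0.03)·[0.5258·21.2104 + 0.4742·0.0000] = 10.8228

10.82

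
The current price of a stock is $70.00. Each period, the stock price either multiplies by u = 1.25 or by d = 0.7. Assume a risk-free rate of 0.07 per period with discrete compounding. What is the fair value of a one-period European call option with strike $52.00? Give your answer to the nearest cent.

Risk-neutral probability p = (1 + 0.07 − 0.7)/(1.25 − 0.7) = 0.3700/0.5500 = 0.6727
Terminal stock prices: S_u = 87.5, S_d = 49
Terminal payoffs (S − K): max(35.5, 0) = 35.5, max(-3, 0) = 0
Node 0 (S = 70): V_0 = 1/1.07·[0.6727·35.5000 + 0.3273·0.0000] = 22.3195

$22.32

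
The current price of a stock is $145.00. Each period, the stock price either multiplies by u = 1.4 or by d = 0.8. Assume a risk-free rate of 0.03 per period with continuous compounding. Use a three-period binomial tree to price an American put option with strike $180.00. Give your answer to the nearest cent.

$44.92

Risk-neutral probability p = (e^0.03 − 0.8)/(1.4 − 0.8) = 0.2305/0.6000 = 0.3841
Terminal stock prices: S_uuu = 397.9, S_uud = 227.4, S_udd = 129.9, S_ddd = 74.24
Terminal payoffs (K − S): max(-217.9, 0) = 0, max(-47.36, 0) = 0, max(50.08, 0) = 50.08, max(105.8, 0) = 105.8
Node uu (S = 284.2): continuation = e^(−0.03)·[0.3841·0.0000 + 0.6159·0.0000] = 0.0000; exercise value = 0.0000 ≤ continuation, so V_uu = 0.0000
Node ud (S = 162.4): continuation = e^(−0.03)·[0.3841·0.0000 + 0.6159·50.0800] = 29.9331; exercise value = 17.6000 ≤ continuation, so V_ud = 29.9331
Node dd (S = 92.8): continuation = e^(−0.03)·[0.3841·50.0800 + 0.6159·105.7600] = 81.8802; exercise value = 87.2000 > continuation, so V_dd = 87.2000 (exercise)
Node u (S = 203): continuation = e^(−0.03)·[0.3841·0.0000 + 0.6159·29.9331] = 17.8912; exercise value = 0.0000 ≤ continuation, so V_u = 17.8912
Node d (S = 116): continuation = e^(−0.03)·[0.3841·29.9331 + 0.6159·87.2000] = 63.2772; exercise value = 64.0000 > continuation, so V_d = 64.0000 (exercise)
Node 0 (S = 145): continuation = e^(−0.03)·[0.3841·17.8912 + 0.6159·64.0000] = 44.9220; exercise value = 35.0000 ≤ continuation, so V_0 = 44.9220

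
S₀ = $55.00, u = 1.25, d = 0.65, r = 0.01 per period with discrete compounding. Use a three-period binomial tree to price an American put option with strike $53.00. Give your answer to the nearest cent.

$9.13

Risk-neutral probability p = (1 + 0.01 − 0.65)/(1.25 − 0.65) = 0.3600/0.6000 = 0.6000
Terminal stock prices: S_uuu = 107.4, S_uud = 55.86, S_udd = 29.05, S_ddd = 15.1
Terminal payoffs (K − S): max(-54.42, 0) = 0, max(-2.859, 0) = 0, max(23.95, 0) = 23.95, max(37.9, 0) = 37.9
Node uu (S = 85.94): continuation = 1/1.01·[0.6000·0.0000 + 0.4000·0.0000] = 0.0000; exercise value = 0.0000 ≤ continuation, so V_uu = 0.0000
Node ud (S = 44.69): continuation = 1/1.01·[0.6000·0.0000 + 0.4000·23.9531] = 9.4864; exercise value = 8.3125 ≤ continuation, so V_ud = 9.4864
Node dd (S = 23.24): continuation = 1/1.01·[0.6000·23.9531 + 0.4000·37.8956] = 29.2377; exercise value = 29.7625 > continuation, so V_dd = 29.7625 (exercise)
Node u (S = 68.75): continuation = 1/1.01·[0.6000·0.0000 + 0.4000·9.4864] = 3.7570; exercise value = 0.0000 ≤ continuation, so V_u = 3.7570
Node d (S = 35.75): continuation = 1/1.01·[0.6000·9.4864 + 0.4000·29.7625] = 17.4226; exercise value = 17.2500 ≤ continuation, so V_d = 17.4226
Node 0 (S = 55): continuation = 1/1.01·[0.6000·3.7570 + 0.4000·17.4226] = 9.1319; exercise value = 0.0000 ≤ continuation, so V_0 = 9.1319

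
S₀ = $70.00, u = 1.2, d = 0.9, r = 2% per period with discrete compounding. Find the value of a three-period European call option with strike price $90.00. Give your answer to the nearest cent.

$2.06

Risk-neutral probability p = (1 + 0.02 − 0.9)/(1.2 − 0.9) = 0.1200/0.3000 = 0.4000
Terminal stock prices: S_uuu = 121, S_uud = 90.72, S_udd = 68.04, S_ddd = 51.03
Terminal payoffs (S − K): max(30.96, 0) = 30.96, max(0.72, 0) = 0.72, max(-21.96, 0) = 0, max(-38.97, 0) = 0
Node uu (S = 100.8): V_uu = 1/1.02·[0.4000·30.9600 + 0.6000·0.7200] = 12.5647
Node ud (S = 75.6): V_ud = 1/1.02·[0.4000·0.7200 + 0.6000·0.0000] = 0.2824
Node dd (S = 56.7): V_dd = 1/1.02·[0.4000·0.0000 + 0.6000·0.0000] = 0.0000
Node u (S = 84): V_u = 1/1.02·[0.4000·12.5647 + 0.6000·0.2824] = 5.0934
Node d (S = 63): V_d = 1/1.02·[0.4000·0.2824 + 0.6000·0.0000] = 0.1107
Node 0 (S = 70): V_0 = 1/1.02·[0.4000·5.0934 + 0.6000·0.1107] = 2.0626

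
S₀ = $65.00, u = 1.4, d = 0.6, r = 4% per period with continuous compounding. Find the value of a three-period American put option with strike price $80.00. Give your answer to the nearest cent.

$23.92

Risk-neutral probability p = (e^0.04 − 0.6)/(1.4 − 0.6) = 0.4408/0.8000 = 0.5510
Terminal stock prices: S_uuu = 178.4, S_uud = 76.44, S_udd = 32.76, S_ddd = 14.04
Terminal payoffs (K − S): max(-98.36, 0) = 0, max(3.56, 0) = 3.56, max(47.24, 0) = 47.24, max(65.96, 0) = 65.96
Node uu (S = 127.4): continuation = e^(−0.04)·[0.5510·0.0000 + 0.4490·3.5600] = 1.5357; exercise value = 0.0000 ≤ continuation, so V_uu = 1.5357
Node ud (S = 54.6): continuation = e^(−0.04)·[0.5510·3.5600 + 0.4490·47.2400] = 22.2632; exercise value = 25.4000 > continuation, so V_ud = 25.4000 (exercise)
Node dd (S = 23.4): continuation = e^(−0.04)·[0.5510·47.2400 + 0.4490·65.9600] = 53.4632; exercise value = 56.6000 > continuation, so V_dd = 56.6000 (exercise)
Node u (S = 91): continuation = e^(−0.04)·[0.5510·1.5357 + 0.4490·25.4000] = 11.7701; exercise value = 0.0000 ≤ continuation, so V_u = 11.7701
Node d (S = 39): continuation = e^(−0.04)·[0.5510·25.4000 + 0.4490·56.6000] = 37.8632; exercise value = 41.0000 > continuation, so V_d = 41.0000 (exercise)
Node 0 (S = 65): continuation = e^(−0.04)·[0.5510·11.7701 + 0.4490·41.0000] = 23.9178; exercise value = 15.0000 ≤ continuation, so V_0 = 23.9178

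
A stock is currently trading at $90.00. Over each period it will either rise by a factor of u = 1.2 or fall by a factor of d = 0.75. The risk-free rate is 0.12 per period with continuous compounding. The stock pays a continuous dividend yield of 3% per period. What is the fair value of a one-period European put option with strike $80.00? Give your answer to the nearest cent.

Per-period risk-free factor R = e^0.12 = 1.1275; dividend-adjusted growth = e^(0.12−0.03) = 1.0942.
Risk-neutral probability p = (1.0942 − 0.75)/(1.2 − 0.75) = 0.3442/0.4500 = 0.7648
Terminal stock prices: S_u = 108, S_d = 67.5
Terminal payoffs (K − S): max(-28, 0) = 0, max(12.5, 0) = 12.5
Node 0 (S = 90): V_0 = e^(−0.12)·[0.7648·0.0000 + 0.2352·12.5000] = 2.6072

$2.61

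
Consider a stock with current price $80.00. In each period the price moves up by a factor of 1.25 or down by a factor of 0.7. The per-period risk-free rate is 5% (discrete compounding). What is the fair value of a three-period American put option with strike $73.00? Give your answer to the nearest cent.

Risk-neutral probability p = (1 + 0.05 − 0.7)/(1.25 − 0.7) = 0.3500/0.5500 = 0.6364
Terminal stock prices: S_uuu = 156.2, S_uud = 87.5, S_udd = 49, S_ddd = 27.44
Terminal payoffs (K − S): max(-83.25, 0) = 0, max(-14.5, 0) = 0, max(24, 0) = 24, max(45.56, 0) = 45.56
Node uu (S = 125): continuation = 1/1.05·[0.6364·0.0000 + 0.3636·0.0000] = 0.0000; exercise value = 0.0000 ≤ continuation, so V_uu = 0.0000
Node ud (S = 70): continuation = 1/1.05·[0.6364·0.0000 + 0.3636·24.0000] = 8.3117; exercise value = 3.0000 ≤ continuation, so V_ud = 8.3117
Node dd (S = 39.2): continuation = 1/1.05·[0.6364·24.0000 + 0.3636·45.5600] = 30.3238; exercise value = 33.8000 > continuation, so V_dd = 33.8000 (exercise)
Node u (S = 100): continuation = 1/1.05·[0.6364·0.0000 + 0.3636·8.3117] = 2.8785; exercise value = 0.0000 ≤ continuation, so V_u = 2.8785
Node d (S = 56): continuation = 1/1.05·[0.6364·8.3117 + 0.3636·33.8000] = 16.7430; exercise value = 17.0000 > continuation, so V_d = 17.0000 (exercise)
Node 0 (S = 80): continuation = 1/1.05·[0.6364·2.8785 + 0.3636·17.0000] = 7.6320; exercise value = 0.0000 ≤ continuation, so V_0 = 7.6320

$7.63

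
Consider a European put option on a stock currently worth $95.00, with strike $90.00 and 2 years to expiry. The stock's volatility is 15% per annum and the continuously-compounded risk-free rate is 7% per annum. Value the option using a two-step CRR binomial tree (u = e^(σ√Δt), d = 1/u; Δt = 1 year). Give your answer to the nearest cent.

CRR parameters: u = e^(σ√Δt) = e^(0.15·√1) = 1.1618, d = 1/u = 0.8607
Per-period rate: rΔt = 0.07·1 = 0.07, so R = e^0.07 = 1.0725
Risk-neutral probability p = (e^0.07 − 0.8607)/(1.1618 − 0.8607) = 0.2118/0.3011 = 0.7034
Terminal stock prices: S_uu = 128.2, S_ud = 95, S_dd = 70.38
Terminal payoffs (K − S): max(-38.24, 0) = 0, max(-5, 0) = 0, max(19.62, 0) = 19.62
Node u (S = 110.4): V_u = e^(−0.07)·[0.7034·0.0000 + 0.2966·0.0000] = 0.0000
Node d (S = 81.77): V_d = e^(−0.07)·[0.7034·0.0000 + 0.2966·19.6223] = 5.4272
Node 0 (S = 95): V_0 = e^(−0.07)·[0.7034·0.0000 + 0.2966·5.4272] = 1.5011

$1.50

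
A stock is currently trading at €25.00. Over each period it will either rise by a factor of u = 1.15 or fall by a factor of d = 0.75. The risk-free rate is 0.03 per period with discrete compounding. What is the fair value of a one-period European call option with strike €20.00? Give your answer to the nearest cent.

€5.95

Risk-neutral probability p = (1 + 0.03 − 0.75)/(1.15 − 0.75) = 0.2800/0.4000 = 0.7000
Terminal stock prices: S_u = 28.75, S_d = 18.75
Terminal payoffs (S − K): max(8.75, 0) = 8.75, max(-1.25, 0) = 0
Node 0 (S = 25): V_0 = 1/1.03·[0.7000·8.7500 + 0.3000·0.0000] = 5.9466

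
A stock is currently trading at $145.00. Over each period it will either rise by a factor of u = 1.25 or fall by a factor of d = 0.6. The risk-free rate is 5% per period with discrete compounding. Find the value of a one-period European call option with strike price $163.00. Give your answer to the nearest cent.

$12.03

Risk-neutral probability p = (1 + 0.05 − 0.6)/(1.25 − 0.6) = 0.4500/0.6500 = 0.6923
Terminal stock prices: S_u = 181.2, S_d = 87
Terminal payoffs (S − K): max(18.25, 0) = 18.25, max(-76, 0) = 0
Node 0 (S = 145): V_0 = 1/1.05·[0.6923·18.2500 + 0.3077·0.0000] = 12.0330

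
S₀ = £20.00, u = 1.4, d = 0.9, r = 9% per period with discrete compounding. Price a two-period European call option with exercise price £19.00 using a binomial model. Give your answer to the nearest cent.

Risk-neutral probability p = (1 + 0.09 − 0.9)/(1.4 − 0.9) = 0.1900/0.5000 = 0.3800
Terminal stock prices: S_uu = 39.2, S_ud = 25.2, S_dd = 16.2
Terminal payoffs (S − K): max(20.2, 0) = 20.2, max(6.2, 0) = 6.2, max(-2.8, 0) = 0
Node u (S = 28): V_u = 1/1.09·[0.3800·20.2000 + 0.6200·6.2000] = 10.5688
Node d (S = 18): V_d = 1/1.09·[0.3800·6.2000 + 0.6200·0.0000] = 2.1615
Node 0 (S = 20): V_0 = 1/1.09·[0.3800·10.5688 + 0.6200·2.1615] = 4.9140

£4.91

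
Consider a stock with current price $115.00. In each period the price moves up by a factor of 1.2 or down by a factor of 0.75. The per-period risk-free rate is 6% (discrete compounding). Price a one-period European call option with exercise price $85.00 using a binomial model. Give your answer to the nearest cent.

$34.81

Risk-neutral probability p = (1 + 0.06 − 0.75)/(1.2 − 0.75) = 0.3100/0.4500 = 0.6889
Terminal stock prices: S_u = 138, S_d = 86.25
Terminal payoffs (S − K): max(53, 0) = 53, max(1.25, 0) = 1.25
Node 0 (S = 115): V_0 = 1/1.06·[0.6889·53.0000 + 0.3111·1.2500] = 34.8113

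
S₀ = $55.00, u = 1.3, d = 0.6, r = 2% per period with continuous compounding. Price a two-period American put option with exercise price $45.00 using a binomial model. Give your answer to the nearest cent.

$5.19

Risk-neutral probability p = (e^0.02 − 0.6)/(1.3 − 0.6) = 0.4202/0.7000 = 0.6003
Terminal stock prices: S_uu = 92.95, S_ud = 42.9, S_dd = 19.8
Terminal payoffs (K − S): max(-47.95, 0) = 0, max(2.1, 0) = 2.1, max(25.2, 0) = 25.2
Node u (S = 71.5): continuation = e^(−0.02)·[0.6003·0.0000 + 0.3997·2.1000] = 0.8228; exercise value = 0.0000 ≤ continuation, so V_u = 0.8228
Node d (S = 33): continuation = e^(−0.02)·[0.6003·2.1000 + 0.3997·25.2000] = 11.1089; exercise value = 12.0000 > continuation, so V_d = 12.0000 (exercise)
Node 0 (S = 55): continuation = e^(−0.02)·[0.6003·0.8228 + 0.3997·12.0000] = 5.1857; exercise value = 0.0000 ≤ continuation, so V_0 = 5.1857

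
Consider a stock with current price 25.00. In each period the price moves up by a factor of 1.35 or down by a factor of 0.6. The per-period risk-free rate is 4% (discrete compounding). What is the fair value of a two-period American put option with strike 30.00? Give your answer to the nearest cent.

Risk-neutral probability p = (1 + 0.04 − 0.6)/(1.35 − 0.6) = 0.4400/0.7500 = 0.5867
Terminal stock prices: S_uu = 45.56, S_ud = 20.25, S_dd = 9
Terminal payoffs (K − S): max(-15.56, 0) = 0, max(9.75, 0) = 9.75, max(21, 0) = 21
Node u (S = 33.75): continuation = 1/1.04·[0.5867·0.0000 + 0.4133·9.7500] = 3.8750; exercise value = 0.0000 ≤ continuation, so V_u = 3.8750
Node d (S = 15): continuation = 1/1.04·[0.5867·9.7500 + 0.4133·21.0000] = 13.8462; exercise value = 15.0000 > continuation, so V_d = 15.0000 (exercise)
Node 0 (S = 25): continuation = 1/1.04·[0.5867·3.8750 + 0.4133·15.0000] = 8.1474; exercise value = 5.0000 ≤ continuation, so V_0 = 8.1474

8.15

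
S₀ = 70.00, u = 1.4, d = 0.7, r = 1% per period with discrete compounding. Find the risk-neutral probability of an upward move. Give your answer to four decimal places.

p = 0.4429

Risk-neutral probability p = (1 + 0.01 − 0.7)/(1.4 − 0.7) = 0.3100/0.7000 = 0.4429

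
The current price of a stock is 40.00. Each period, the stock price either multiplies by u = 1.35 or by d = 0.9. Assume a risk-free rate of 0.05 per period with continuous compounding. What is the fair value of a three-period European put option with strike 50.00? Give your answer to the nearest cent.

Risk-neutral probability p = (e^0.05 − 0.9)/(1.35 − 0.9) = 0.1513/0.4500 = 0.3362
Terminal stock prices: S_uuu = 98.42, S_uud = 65.61, S_udd = 43.74, S_ddd = 29.16
Terminal payoffs (K − S): max(-48.42, 0) = 0, max(-15.61, 0) = 0, max(6.26, 0) = 6.26, max(20.84, 0) = 20.84
Node uu (S = 72.9): V_uu = e^(−0.05)·[0.3362·0.0000 + 0.6638·0.0000] = 0.0000
Node ud (S = 48.6): V_ud = e^(−0.05)·[0.3362·0.0000 + 0.6638·6.2600] = 3.9530
Node dd (S = 32.4): V_dd = e^(−0.05)·[0.3362·6.2600 + 0.6638·20.8400] = 15.1615
Node u (S = 54): V_u = e^(−0.05)·[0.3362·0.0000 + 0.6638·3.9530] = 2.4962
Node d (S = 36): V_d = e^(−0.05)·[0.3362·3.9530 + 0.6638·15.1615] = 10.8380
Node 0 (S = 40): V_0 = e^(−0.05)·[0.3362·2.4962 + 0.6638·10.8380] = 7.6420

7.64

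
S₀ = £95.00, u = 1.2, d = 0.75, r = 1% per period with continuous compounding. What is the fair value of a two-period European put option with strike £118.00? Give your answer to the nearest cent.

Risk-neutral probability p = (e^0.01 − 0.75)/(1.2 − 0.75) = 0.2601/0.4500 = 0.5779
Terminal stock prices: S_uu = 136.8, S_ud = 85.5, S_dd = 53.44
Terminal payoffs (K − S): max(-18.8, 0) = 0, max(32.5, 0) = 32.5, max(64.56, 0) = 64.56
Node u (S = 114): V_u = e^(−0.01)·[0.5779·0.0000 + 0.4221·32.5000] = 13.5821
Node d (S = 71.25): V_d = e^(−0.01)·[0.5779·32.5000 + 0.4221·64.5625] = 45.5759
Node 0 (S = 95): V_0 = e^(−0.01)·[0.5779·13.5821 + 0.4221·45.5759] = 26.8175

£26.82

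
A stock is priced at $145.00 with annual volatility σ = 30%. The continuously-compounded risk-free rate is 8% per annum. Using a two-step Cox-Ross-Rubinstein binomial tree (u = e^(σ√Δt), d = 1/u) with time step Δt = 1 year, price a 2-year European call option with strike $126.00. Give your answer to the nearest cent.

$45.21

CRR parameters: u = e^(σ√Δt) = e^(0.3·√1) = 1.3499, d = 1/u = 0.7408
Per-period rate: rΔt = 0.08·1 = 0.08, so R = e^0.08 = 1.0833
Risk-neutral probability p = (e^0.08 − 0.7408)/(1.3499 − 0.7408) = 0.3425/0.6090 = 0.5623
Terminal stock prices: S_uu = 264.2, S_ud = 145, S_dd = 79.58
Terminal payoffs (S − K): max(138.2, 0) = 138.2, max(19, 0) = 19, max(-46.42, 0) = 0
Node u (S = 195.7): V_u = e^(−0.08)·[0.5623·138.2072 + 0.4377·19.0000] = 79.4169
Node d (S = 107.4): V_d = e^(−0.08)·[0.5623·19.0000 + 0.4377·0.0000] = 9.8625
Node 0 (S = 145): V_0 = e^(−0.08)·[0.5623·79.4169 + 0.4377·9.8625] = 45.2082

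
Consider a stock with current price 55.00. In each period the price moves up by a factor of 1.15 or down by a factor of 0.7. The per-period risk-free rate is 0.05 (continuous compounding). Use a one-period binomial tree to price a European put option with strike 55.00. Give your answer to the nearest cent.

Risk-neutral probability p = (e^0.05 − 0.7)/(1.15 − 0.7) = 0.3513/0.4500 = 0.7806
Terminal stock prices: S_u = 63.25, S_d = 38.5
Terminal payoffs (K − S): max(-8.25, 0) = 0, max(16.5, 0) = 16.5
Node 0 (S = 55): V_0 = e^(−0.05)·[0.7806·0.0000 + 0.2194·16.5000] = 3.4435

3.44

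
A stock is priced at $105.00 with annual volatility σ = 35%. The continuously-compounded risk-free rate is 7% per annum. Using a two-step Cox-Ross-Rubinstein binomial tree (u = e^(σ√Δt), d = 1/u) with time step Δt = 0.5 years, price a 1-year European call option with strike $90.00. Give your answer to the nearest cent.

$26.91

CRR parameters: u = e^(σ√Δt) = e^(0.35·√0.5) = 1.2808, d = 1/u = 0.7808
Per-period rate: rΔt = 0.07·0.5 = 0.035, so R = e^0.035 = 1.0356
Risk-neutral probability p = (e^0.035 − 0.7808)/(1.2808 − 0.7808) = 0.2549/0.5000 = 0.5097
Terminal stock prices: S_uu = 172.2, S_ud = 105, S_dd = 64.01
Terminal payoffs (S − K): max(82.25, 0) = 82.25, max(15, 0) = 15, max(-25.99, 0) = 0
Node u (S = 134.5): V_u = e^(−0.035)·[0.5097·82.2480 + 0.4903·15.0000] = 47.5798
Node d (S = 81.98): V_d = e^(−0.035)·[0.5097·15.0000 + 0.4903·0.0000] = 7.3822
Node 0 (S = 105): V_0 = e^(−0.035)·[0.5097·47.5798 + 0.4903·7.3822] = 26.9114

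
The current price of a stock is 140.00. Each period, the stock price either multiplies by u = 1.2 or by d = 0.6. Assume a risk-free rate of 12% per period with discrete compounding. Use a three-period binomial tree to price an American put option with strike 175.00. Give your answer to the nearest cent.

35.00

Risk-neutral probability p = (1 + 0.12 − 0.6)/(1.2 − 0.6) = 0.5200/0.6000 = 0.8667
Terminal stock prices: S_uuu = 241.9, S_uud = 121, S_udd = 60.48, S_ddd = 30.24
Terminal payoffs (K − S): max(-66.92, 0) = 0, max(54.04, 0) = 54.04, max(114.5, 0) = 114.5, max(144.8, 0) = 144.8
Node uu (S = 201.6): continuation = 1/1.12·[0.8667·0.0000 + 0.1333·54.0400] = 6.4333; exercise value = 0.0000 ≤ continuation, so V_uu = 6.4333
Node ud (S = 100.8): continuation = 1/1.12·[0.8667·54.0400 + 0.1333·114.5200] = 55.4500; exercise value = 74.2000 > continuation, so V_ud = 74.2000 (exercise)
Node dd (S = 50.4): continuation = 1/1.12·[0.8667·114.5200 + 0.1333·144.7600] = 105.8500; exercise value = 124.6000 > continuation, so V_dd = 124.6000 (exercise)
Node u (S = 168): continuation = 1/1.12·[0.8667·6.4333 + 0.1333·74.2000] = 13.8115; exercise value = 7.0000 ≤ continuation, so V_u = 13.8115
Node d (S = 84): continuation = 1/1.12·[0.8667·74.2000 + 0.1333·124.6000] = 72.2500; exercise value = 91.0000 > continuation, so V_d = 91.0000 (exercise)
Node 0 (S = 140): continuation = 1/1.12·[0.8667·13.8115 + 0.1333·91.0000] = 21.5208; exercise value = 35.0000 > continuation, so V_0 = 35.0000 (exercise)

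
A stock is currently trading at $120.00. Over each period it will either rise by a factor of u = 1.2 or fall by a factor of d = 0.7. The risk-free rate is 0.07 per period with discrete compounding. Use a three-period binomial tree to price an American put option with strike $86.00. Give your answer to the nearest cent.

Risk-neutral probability p = (1 + 0.07 − 0.7)/(1.2 − 0.7) = 0.3700/0.5000 = 0.7400
Terminal stock prices: S_uuu = 207.4, S_uud = 121, S_udd = 70.56, S_ddd = 41.16
Terminal payoffs (K − S): max(-121.4, 0) = 0, max(-34.96, 0) = 0, max(15.44, 0) = 15.44, max(44.84, 0) = 44.84
Node uu (S = 172.8): continuation = 1/1.07·[0.7400·0.0000 + 0.2600·0.0000] = 0.0000; exercise value = 0.0000 ≤ continuation, so V_uu = 0.0000
Node ud (S = 100.8): continuation = 1/1.07·[0.7400·0.0000 + 0.2600·15.4400] = 3.7518; exercise value = 0.0000 ≤ continuation, so V_ud = 3.7518
Node dd (S = 58.8): continuation = 1/1.07·[0.7400·15.4400 + 0.2600·44.8400] = 21.5738; exercise value = 27.2000 > continuation, so V_dd = 27.2000 (exercise)
Node u (S = 144): continuation = 1/1.07·[0.7400·0.0000 + 0.2600·3.7518] = 0.9116; exercise value = 0.0000 ≤ continuation, so V_u = 0.9116
Node d (S = 84): continuation = 1/1.07·[0.7400·3.7518 + 0.2600·27.2000] = 9.2040; exercise value = 2.0000 ≤ continuation, so V_d = 9.2040
Node 0 (S = 120): continuation = 1/1.07·[0.7400·0.9116 + 0.2600·9.2040] = 2.8670; exercise value = 0.0000 ≤ continuation, so V_0 = 2.8670

$2.87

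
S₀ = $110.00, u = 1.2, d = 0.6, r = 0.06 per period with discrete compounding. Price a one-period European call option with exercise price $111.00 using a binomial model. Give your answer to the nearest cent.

$15.19

Risk-neutral probability p = (1 + 0.06 − 0.6)/(1.2 − 0.6) = 0.4600/0.6000 = 0.7667
Terminal stock prices: S_u = 132, S_d = 66
Terminal payoffs (S − K): max(21, 0) = 21, max(-45, 0) = 0
Node 0 (S = 110): V_0 = 1/1.06·[0.7667·21.0000 + 0.2333·0.0000] = 15.1887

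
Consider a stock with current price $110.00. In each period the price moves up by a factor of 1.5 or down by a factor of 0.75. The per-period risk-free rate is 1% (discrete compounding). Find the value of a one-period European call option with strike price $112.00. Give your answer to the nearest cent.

Risk-neutral probability p = (1 + 0.01 − 0.75)/(1.5 − 0.75) = 0.2600/0.7500 = 0.3467
Terminal stock prices: S_u = 165, S_d = 82.5
Terminal payoffs (S − K): max(53, 0) = 53, max(-29.5, 0) = 0
Node 0 (S = 110): V_0 = 1/1.01·[0.3467·53.0000 + 0.6533·0.0000] = 18.1914

$18.19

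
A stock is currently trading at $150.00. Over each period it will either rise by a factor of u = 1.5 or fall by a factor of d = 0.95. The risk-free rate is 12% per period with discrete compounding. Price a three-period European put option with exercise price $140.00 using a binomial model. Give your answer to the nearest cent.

$2.67

Risk-neutral probability p = (1 + 0.12 − 0.95)/(1.5 − 0.95) = 0.1700/0.5500 = 0.3091
Terminal stock prices: S_uuu = 506.2, S_uud = 320.6, S_udd = 203.1, S_ddd = 128.6
Terminal payoffs (K − S): max(-366.2, 0) = 0, max(-180.6, 0) = 0, max(-63.06, 0) = 0, max(11.39, 0) = 11.39
Node uu (S = 337.5): V_uu = 1/1.12·[0.3091·0.0000 + 0.6909·0.0000] = 0.0000
Node ud (S = 213.8): V_ud = 1/1.12·[0.3091·0.0000 + 0.6909·0.0000] = 0.0000
Node dd (S = 135.4): V_dd = 1/1.12·[0.3091·0.0000 + 0.6909·11.3938] = 7.0286
Node u (S = 225): V_u = 1/1.12·[0.3091·0.0000 + 0.6909·0.0000] = 0.0000
Node d (S = 142.5): V_d = 1/1.12·[0.3091·0.0000 + 0.6909·7.0286] = 4.3358
Node 0 (S = 150): V_0 = 1/1.12·[0.3091·0.0000 + 0.6909·4.3358] = 2.6747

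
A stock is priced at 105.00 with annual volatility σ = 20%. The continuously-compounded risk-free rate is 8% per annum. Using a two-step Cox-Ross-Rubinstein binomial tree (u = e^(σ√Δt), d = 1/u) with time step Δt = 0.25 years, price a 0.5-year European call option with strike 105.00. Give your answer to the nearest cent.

7.41

CRR parameters: u = e^(σ√Δt) = e^(0.2·√0.25) = 1.1052, d = 1/u = 0.9048
Per-period rate: rΔt = 0.08·0.25 = 0.02, so R = e^0.02 = 1.0202
Risk-neutral probability p = (e^0.02 − 0.9048)/(1.1052 − 0.9048) = 0.1154/0.2003 = 0.5759
Terminal stock prices: S_uu = 128.2, S_ud = 105, S_dd = 85.97
Terminal payoffs (S − K): max(23.25, 0) = 23.25, max(0, 0) = 0, max(-19.03, 0) = 0
Node u (S = 116): V_u = e^(−0.02)·[0.5759·23.2473 + 0.4241·0.0000] = 13.1221
Node d (S = 95.01): V_d = e^(−0.02)·[0.5759·0.0000 + 0.4241·0.0000] = 0.0000
Node 0 (S = 105): V_0 = e^(−0.02)·[0.5759·13.1221 + 0.4241·0.0000] = 7.4068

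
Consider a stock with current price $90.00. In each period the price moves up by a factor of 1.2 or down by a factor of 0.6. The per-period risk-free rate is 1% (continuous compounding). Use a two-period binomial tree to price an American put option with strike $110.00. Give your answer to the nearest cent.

$27.14

Risk-neutral probability p = (e^0.01 − 0.6)/(1.2 − 0.6) = 0.4101/0.6000 = 0.6834
Terminal stock prices: S_uu = 129.6, S_ud = 64.8, S_dd = 32.4
Terminal payoffs (K − S): max(-19.6, 0) = 0, max(45.2, 0) = 45.2, max(77.6, 0) = 77.6
Node u (S = 108): continuation = e^(−0.01)·[0.6834·0.0000 + 0.3166·45.2000] = 14.1672; exercise value = 2.0000 ≤ continuation, so V_u = 14.1672
Node d (S = 54): continuation = e^(−0.01)·[0.6834·45.2000 + 0.3166·77.6000] = 54.9055; exercise value = 56.0000 > continuation, so V_d = 56.0000 (exercise)
Node 0 (S = 90): continuation = e^(−0.01)·[0.6834·14.1672 + 0.3166·56.0000] = 27.1380; exercise value = 20.0000 ≤ continuation, so V_0 = 27.1380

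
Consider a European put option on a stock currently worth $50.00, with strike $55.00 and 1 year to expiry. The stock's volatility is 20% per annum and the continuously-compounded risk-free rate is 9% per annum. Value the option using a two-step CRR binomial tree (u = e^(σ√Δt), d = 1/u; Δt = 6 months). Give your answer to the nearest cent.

CRR parameters: u = e^(σ√Δt) = e^(0.2·√0.5) = 1.1519, d = 1/u = 0.8681
Per-period rate: rΔt = 0.09·0.5 = 0.045, so R = e^0.045 = 1.0460
Risk-neutral probability p = (e^0.045 − 0.8681)/(1.1519 − 0.8681) = 0.1779/0.2838 = 0.6269
Terminal stock prices: S_uu = 66.34, S_ud = 50, S_dd = 37.68
Terminal payoffs (K − S): max(-11.34, 0) = 0, max(5, 0) = 5, max(17.32, 0) = 17.32
Node u (S = 57.6): V_u = e^(−0.045)·[0.6269·0.0000 + 0.3731·5.0000] = 1.7834
Node d (S = 43.41): V_d = e^(−0.045)·[0.6269·5.0000 + 0.3731·17.3181] = 9.1737
Node 0 (S = 50): V_0 = e^(−0.045)·[0.6269·1.7834 + 0.3731·9.1737] = 4.3410

$4.34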